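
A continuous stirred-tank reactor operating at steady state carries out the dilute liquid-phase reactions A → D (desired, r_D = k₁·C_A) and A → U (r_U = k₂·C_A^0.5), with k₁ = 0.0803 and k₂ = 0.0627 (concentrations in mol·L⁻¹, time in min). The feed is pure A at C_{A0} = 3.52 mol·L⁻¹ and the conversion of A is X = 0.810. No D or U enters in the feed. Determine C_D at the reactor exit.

Exit C_A = C_{A0}(1−X) = 3.52×0.190 = 0.6688 mol·L⁻¹.
A CSTR operates uniformly at the exit composition, giving r_D = 0.05370 and r_U = 0.05128 (each k·C_A^n at C_A = 0.6688).
Fraction of consumed A going to D: r_D/(r_D+r_U) = 0.5116.
C_D = 0.5116·C_{A0}·X = 0.5116×3.52×0.810 = 1.46 mol·L⁻¹.

1.46 mol·L⁻¹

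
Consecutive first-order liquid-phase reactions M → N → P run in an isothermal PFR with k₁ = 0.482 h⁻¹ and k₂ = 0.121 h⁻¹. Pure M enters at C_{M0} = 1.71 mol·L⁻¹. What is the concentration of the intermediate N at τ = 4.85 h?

The intermediate concentration in a first-order A→B→C sequence is C_N = k₁C_{M0}(e^(−k₁τ) − e^(−k₂τ))/(k₂−k₁).
e^(−k₁τ) = e^(−0.482×4.85) = e^(−2.338) = 0.09655; e^(−k₂τ) = e^(−0.5868) = 0.5561.
C_N = 0.482×1.71/(0.121−0.482) × (0.09655−0.5561) = (-2.283)×(-0.4595) = 1.049 mol·L⁻¹.

1.05 mol·L⁻¹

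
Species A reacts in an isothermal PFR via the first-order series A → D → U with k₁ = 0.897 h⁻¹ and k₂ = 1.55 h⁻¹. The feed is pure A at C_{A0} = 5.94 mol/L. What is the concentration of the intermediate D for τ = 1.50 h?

1.33 mol/L

For first-order series with pure A initially, C_D(τ) = k₁C_{A0}/(k₂−k₁)·(e^(−k₁τ) − e^(−k₂τ)).
e^(−k₁τ) = e^(−0.897×1.50) = e^(−1.345) = 0.2604; e^(−k₂τ) = e^(−2.325) = 0.09778.
C_D = 0.897×5.94/(1.55−0.897) × (0.2604−0.09778) = 8.160×0.1626 = 1.327 mol/L.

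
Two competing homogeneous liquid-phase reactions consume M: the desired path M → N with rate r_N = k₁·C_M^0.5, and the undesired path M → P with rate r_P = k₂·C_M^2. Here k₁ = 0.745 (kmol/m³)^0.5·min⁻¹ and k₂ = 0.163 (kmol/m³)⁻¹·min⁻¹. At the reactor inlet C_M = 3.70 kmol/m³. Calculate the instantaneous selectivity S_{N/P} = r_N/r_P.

S_{N/P} = r_N/r_P = (k₁·C_M^0.5)/(k₂·C_M^2) = (k₁/k₂)·C_M^-1.5.
= (0.745×3.700^0.5) / (0.163×3.700^2) = 1.433/2.231 = 0.642.

0.642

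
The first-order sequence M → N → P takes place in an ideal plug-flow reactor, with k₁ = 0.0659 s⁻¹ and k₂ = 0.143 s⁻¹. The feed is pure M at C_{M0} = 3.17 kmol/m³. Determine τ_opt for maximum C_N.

10.0 s

For first-order series the maximum of C_N occurs at τ_opt = ln(k₂/k₁)/(k₂−k₁).
= ln(0.143/0.0659)/(0.143−0.0659) = ln(2.170)/0.07710 = 0.7747/0.07710 = 10.0 s.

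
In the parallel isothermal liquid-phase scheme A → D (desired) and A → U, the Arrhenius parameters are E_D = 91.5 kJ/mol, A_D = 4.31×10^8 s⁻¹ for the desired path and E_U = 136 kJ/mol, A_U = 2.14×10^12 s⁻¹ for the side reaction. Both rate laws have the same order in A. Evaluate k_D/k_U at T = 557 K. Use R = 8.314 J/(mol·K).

k_D/k_U = (A_D/A_U)·exp[−(E_D−E_U)/(RT)] = (A_D/A_U)·exp[(E_U−E_D)/(RT)].
(E_U−E_D)/(RT) = (136−91.5)×10³/(8.314×557) = 44500/4631 = 9.609.
k_D/k_U = (4.31×10^8/2.14×10^12)·exp(9.609) = 2.014×10^-4 × 14904 = 3.00.

3.00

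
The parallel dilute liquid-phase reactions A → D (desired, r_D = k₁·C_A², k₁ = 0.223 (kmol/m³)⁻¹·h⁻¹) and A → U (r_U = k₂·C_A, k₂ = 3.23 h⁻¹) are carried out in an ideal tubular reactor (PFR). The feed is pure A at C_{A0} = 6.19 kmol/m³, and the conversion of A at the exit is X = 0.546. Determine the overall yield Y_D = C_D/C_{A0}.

0.128

C_A = C_{A0}(1−X) = 2.810 kmol/m³.
Along a PFR/batch, dC_U/dC_A = −r_U/(r_D+r_U) = −k₂/(k₂+k₁·C_A).
Integrating from C_{A0} to C_A: C_U = (3.23/0.223)·ln[(3.23+0.223·6.19)/(3.23+0.223·2.81)] = 14.48·ln(4.610/3.857) = 2.585 kmol/m³.
Then C_D = (C_{A0}−C_A) − C_U = 3.380 − 2.585 = 0.7943 kmol/m³.
Y_D = C_D/C_{A0} = 0.7943/6.19 = 0.128.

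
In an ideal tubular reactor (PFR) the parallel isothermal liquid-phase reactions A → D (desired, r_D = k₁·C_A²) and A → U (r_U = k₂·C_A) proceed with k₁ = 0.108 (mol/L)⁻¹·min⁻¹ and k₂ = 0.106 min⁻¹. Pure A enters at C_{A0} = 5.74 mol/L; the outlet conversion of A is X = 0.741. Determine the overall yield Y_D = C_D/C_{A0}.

0.570

C_A = C_{A0}(1−X) = 1.487 mol/L.
Along a PFR/batch, dC_U/dC_A = −r_U/(r_D+r_U) = −k₂/(k₂+k₁·C_A).
Integrating from C_{A0} to C_A: C_U = (0.106/0.108)·ln[(0.106+0.108·5.74)/(0.106+0.108·1.49)] = 0.9815·ln(0.7259/0.2666) = 0.9833 mol/L.
Then C_D = (C_{A0}−C_A) − C_U = 4.253 − 0.9833 = 3.270 mol/L.
Y_D = C_D/C_{A0} = 3.270/5.74 = 0.570.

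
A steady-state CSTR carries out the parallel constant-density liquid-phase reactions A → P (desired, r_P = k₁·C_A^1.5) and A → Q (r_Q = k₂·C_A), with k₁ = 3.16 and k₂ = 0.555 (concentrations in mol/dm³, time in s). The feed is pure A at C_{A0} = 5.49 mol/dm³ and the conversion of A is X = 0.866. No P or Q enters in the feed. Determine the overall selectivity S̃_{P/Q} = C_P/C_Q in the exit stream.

4.88

Exit C_A = C_{A0}(1−X) = 5.49×0.134 = 0.7357 mol/dm³.
In a CSTR the entire volume is at exit conditions, so r_P = 3.16×0.7357^1.5 = 1.994 and r_Q = 0.555×0.7357 = 0.4083.
Overall selectivity = C_P/C_Q = r_Pτ/(r_Qτ) = r_P/r_Q = 4.88.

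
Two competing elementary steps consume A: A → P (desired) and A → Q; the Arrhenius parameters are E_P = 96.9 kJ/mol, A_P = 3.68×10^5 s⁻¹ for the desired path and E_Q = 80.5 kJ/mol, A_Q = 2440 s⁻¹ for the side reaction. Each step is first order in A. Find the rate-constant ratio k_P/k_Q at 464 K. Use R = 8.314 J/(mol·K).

Since both paths have the same order in A, the concentration cancels and S_{P/Q} = k_P/k_Q = (A_P/A_Q)·exp[(E_Q−E_P)/(RT)].
(E_Q−E_P)/(RT) = (80.5−96.9)×10³/(8.314×464) = -16400/3858 = -4.251.
k_P/k_Q = (3.68×10^5/2440)·exp(-4.251) = 150.8 × 0.01425 = 2.15.

2.15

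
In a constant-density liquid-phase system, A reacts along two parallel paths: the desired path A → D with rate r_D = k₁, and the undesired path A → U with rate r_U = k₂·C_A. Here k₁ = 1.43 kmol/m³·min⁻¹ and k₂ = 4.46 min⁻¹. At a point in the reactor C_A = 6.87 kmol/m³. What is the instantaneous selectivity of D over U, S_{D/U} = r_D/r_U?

0.0467

S_{D/U} = r_D/r_U = (k₁)/(k₂·C_A) = (k₁/k₂)·C_A⁻¹.
= (1.43) / (4.46×6.870) = 1.430/30.64 = 0.0467.
The undesired path is higher order in A, so low C_A (CSTR or dilute feed) favours D.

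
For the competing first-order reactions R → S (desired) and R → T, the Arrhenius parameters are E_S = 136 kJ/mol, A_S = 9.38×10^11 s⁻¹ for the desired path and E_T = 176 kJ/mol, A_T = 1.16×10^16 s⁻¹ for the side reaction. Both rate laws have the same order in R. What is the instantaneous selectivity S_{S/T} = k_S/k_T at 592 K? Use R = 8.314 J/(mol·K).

With equal orders, S_{S/T} = k_S/k_T = (A_S/A_T)·exp[(E_T−E_S)/(RT)].
(E_T−E_S)/(RT) = (176−136)×10³/(8.314×592) = 40000/4922 = 8.127.
k_S/k_T = (9.38×10^11/1.16×10^16)·exp(8.127) = 8.086×10^-5 × 3385 = 0.274.
Since E_S < E_T, lowering the temperature improves selectivity toward S.

0.274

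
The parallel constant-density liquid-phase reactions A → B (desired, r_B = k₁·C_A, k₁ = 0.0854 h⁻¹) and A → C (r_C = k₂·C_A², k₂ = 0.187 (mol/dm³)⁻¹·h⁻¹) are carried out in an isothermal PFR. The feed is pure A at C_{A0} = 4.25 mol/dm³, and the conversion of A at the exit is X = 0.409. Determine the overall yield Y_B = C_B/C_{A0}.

C_A = C_{A0}(1−X) = 2.512 mol/dm³.
Along a PFR/batch, dC_B/dC_A = −r_B/(r_B+r_C) = −k₁/(k₁+k₂·C_A).
Integrating from C_{A0} to C_A: C_B = (0.0854/0.187)·ln[(0.0854+0.187·4.25)/(0.0854+0.187·2.51)] = 0.4567·ln(0.8801/0.5551) = 0.2105 mol/dm³.
Y_B = C_B/C_{A0} = 0.2105/4.25 = 0.0495.

0.0495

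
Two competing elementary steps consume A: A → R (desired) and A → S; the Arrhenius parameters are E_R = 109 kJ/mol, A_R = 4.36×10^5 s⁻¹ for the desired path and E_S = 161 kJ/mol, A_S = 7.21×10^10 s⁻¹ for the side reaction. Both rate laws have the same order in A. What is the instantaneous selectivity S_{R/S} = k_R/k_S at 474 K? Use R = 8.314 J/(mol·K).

With equal orders, S_{R/S} = k_R/k_S = (A_R/A_S)·exp[(E_S−E_R)/(RT)].
(E_S−E_R)/(RT) = (161−109)×10³/(8.314×474) = 52000/3941 = 13.20.
k_R/k_S = (4.36×10^5/7.21×10^10)·exp(13.20) = 6.047×10^-6 × 5.378×10^5 = 3.25.
Since E_R < E_S, lowering the temperature improves selectivity toward R.

3.25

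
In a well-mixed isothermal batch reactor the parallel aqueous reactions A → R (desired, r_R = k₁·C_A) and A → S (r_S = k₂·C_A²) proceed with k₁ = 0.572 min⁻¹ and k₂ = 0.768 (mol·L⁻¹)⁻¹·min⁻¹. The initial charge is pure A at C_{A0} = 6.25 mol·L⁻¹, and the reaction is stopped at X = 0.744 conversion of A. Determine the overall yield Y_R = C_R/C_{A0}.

C_A = C_{A0}(1−X) = 1.600 mol·L⁻¹.
Along a PFR/batch, dC_R/dC_A = −r_R/(r_R+r_S) = −k₁/(k₁+k₂·C_A).
Integrating from C_{A0} to C_A: C_R = (0.572/0.768)·ln[(0.572+0.768·6.25)/(0.572+0.768·1.60)] = 0.7448·ln(5.372/1.801) = 0.8140 mol·L⁻¹.
Y_R = C_R/C_{A0} = 0.8140/6.25 = 0.130.

0.130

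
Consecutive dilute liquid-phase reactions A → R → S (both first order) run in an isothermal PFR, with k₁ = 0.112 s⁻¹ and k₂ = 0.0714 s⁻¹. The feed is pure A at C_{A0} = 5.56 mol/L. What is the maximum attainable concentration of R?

2.52 mol/L

Evaluating C_R at τ_opt = ln(k₂/k₁)/(k₂−k₁) gives C_{R,max}/C_{A0} = (k₁/k₂)^[k₂/(k₂−k₁)].
= (0.112/0.0714)^(0.0714/(0.0714−0.112)) = (1.569)^(-1.759) = 0.4531.
C_{R,max} = 0.4531×5.56 = 2.52 mol/L.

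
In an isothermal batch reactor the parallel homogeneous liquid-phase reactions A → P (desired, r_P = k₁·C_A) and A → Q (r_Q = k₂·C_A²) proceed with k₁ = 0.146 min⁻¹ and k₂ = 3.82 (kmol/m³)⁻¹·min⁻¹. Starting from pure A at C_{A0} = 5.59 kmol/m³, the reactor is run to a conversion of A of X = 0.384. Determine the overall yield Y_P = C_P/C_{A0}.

C_A = C_{A0}(1−X) = 3.443 kmol/m³.
Along a PFR/batch, dC_P/dC_A = −r_P/(r_P+r_Q) = −k₁/(k₁+k₂·C_A).
Integrating from C_{A0} to C_A: C_P = (0.146/3.82)·ln[(0.146+3.82·5.59)/(0.146+3.82·3.44)] = 0.03822·ln(21.50/13.30) = 0.01836 kmol/m³.
Y_P = C_P/C_{A0} = 0.01836/5.59 = 0.00328.

0.00328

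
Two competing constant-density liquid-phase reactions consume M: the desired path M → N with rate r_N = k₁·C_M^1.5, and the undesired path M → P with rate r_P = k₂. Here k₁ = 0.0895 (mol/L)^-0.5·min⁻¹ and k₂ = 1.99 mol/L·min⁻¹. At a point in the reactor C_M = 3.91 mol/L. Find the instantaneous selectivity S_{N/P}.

0.348

S_{N/P} = r_N/r_P = (k₁·C_M^1.5)/(k₂) = (k₁/k₂)·C_M^1.5.
= (0.0895×3.910^1.5) / (1.99) = 0.6920/1.990 = 0.348.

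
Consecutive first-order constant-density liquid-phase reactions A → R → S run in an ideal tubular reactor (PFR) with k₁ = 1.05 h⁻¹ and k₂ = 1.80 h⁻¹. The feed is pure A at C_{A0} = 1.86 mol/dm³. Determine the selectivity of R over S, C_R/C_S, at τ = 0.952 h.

For first-order series with pure A initially, C_R(τ) = k₁C_{A0}/(k₂−k₁)·(e^(−k₁τ) − e^(−k₂τ)).
e^(−k₁τ) = e^(−1.05×0.952) = e^(−0.9996) = 0.3680; e^(−k₂τ) = e^(−1.714) = 0.1802.
C_R = 1.05×1.86/(1.80−1.05) × (0.3680−0.1802) = 2.604×0.1878 = 0.4891 mol/dm³.
C_A = C_{A0}e^(−k₁τ) = 0.6845 mol/dm³, so C_S = C_{A0}−C_A−C_R = 0.6864 mol/dm³; C_R/C_S = 0.712.

0.712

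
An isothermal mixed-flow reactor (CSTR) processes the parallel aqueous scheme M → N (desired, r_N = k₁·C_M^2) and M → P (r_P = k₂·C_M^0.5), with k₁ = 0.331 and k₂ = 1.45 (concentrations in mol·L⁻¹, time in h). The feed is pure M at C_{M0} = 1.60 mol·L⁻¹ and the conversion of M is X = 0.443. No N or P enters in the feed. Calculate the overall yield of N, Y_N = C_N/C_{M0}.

0.0714

Exit C_M = C_{M0}(1−X) = 1.60×0.557 = 0.8912 mol·L⁻¹.
Rates in a CSTR are evaluated at the outlet concentration: r_N = 0.331×0.8912^2 = 0.2629, r_P = 1.45×0.8912^0.5 = 1.369.
Fraction of consumed M going to N: r_N/(r_N+r_P) = 0.1611.
C_N = 0.1611·C_{M0}·X = 0.1611×1.60×0.443 = 0.114 mol·L⁻¹; Y_N = C_N/C_{M0} = 0.0714.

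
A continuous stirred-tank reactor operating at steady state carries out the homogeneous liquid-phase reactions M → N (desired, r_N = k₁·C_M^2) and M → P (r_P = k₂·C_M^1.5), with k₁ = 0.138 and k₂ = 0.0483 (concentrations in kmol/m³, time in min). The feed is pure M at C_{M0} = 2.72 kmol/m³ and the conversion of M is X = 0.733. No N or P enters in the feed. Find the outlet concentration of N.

Exit C_M = C_{M0}(1−X) = 2.72×0.267 = 0.7262 kmol/m³.
A CSTR operates uniformly at the exit composition, giving r_N = 0.07278 and r_P = 0.02989 (each k·C_M^n at C_M = 0.7262).
Fraction of consumed M going to N: r_N/(r_N+r_P) = 0.7089.
C_N = 0.7089·C_{M0}·X = 0.7089×2.72×0.733 = 1.41 kmol/m³.

1.41 kmol/m³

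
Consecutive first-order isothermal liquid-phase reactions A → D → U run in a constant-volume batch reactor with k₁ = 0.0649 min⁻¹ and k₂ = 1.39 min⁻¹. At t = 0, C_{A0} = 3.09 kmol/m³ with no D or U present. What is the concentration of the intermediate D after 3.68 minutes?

For first-order series with pure A initially, C_D(t) = k₁C_{A0}/(k₂−k₁)·(e^(−k₁t) − e^(−k₂t)).
e^(−k₁t) = e^(−0.0649×3.68) = e^(−0.2388) = 0.7875; e^(−k₂t) = e^(−5.115) = 0.006005.
C_D = 0.0649×3.09/(1.39−0.0649) × (0.7875−0.006005) = 0.1513×0.7815 = 0.1183 kmol/m³.

0.118 kmol/m³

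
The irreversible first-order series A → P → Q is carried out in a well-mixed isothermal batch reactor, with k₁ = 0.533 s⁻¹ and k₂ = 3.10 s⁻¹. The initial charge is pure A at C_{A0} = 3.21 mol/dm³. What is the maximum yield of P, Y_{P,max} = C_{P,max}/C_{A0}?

At the optimum, C_{P,max}/C_{A0} = (k₁/k₂)^[k₂/(k₂−k₁)].
= (0.533/3.10)^(3.10/(3.10−0.533)) = (0.1719)^(1.208) = 0.1193.

0.119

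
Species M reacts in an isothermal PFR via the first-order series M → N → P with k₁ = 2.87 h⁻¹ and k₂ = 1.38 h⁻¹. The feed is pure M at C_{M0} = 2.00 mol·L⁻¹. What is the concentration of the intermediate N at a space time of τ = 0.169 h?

Solving the coupled first-order balances gives C_N(τ) = [k₁/(k₂−k₁)]·C_{M0}·(e^(−k₁τ) − e^(−k₂τ)).
e^(−k₁τ) = e^(−2.87×0.169) = e^(−0.4850) = 0.6157; e^(−k₂τ) = e^(−0.2332) = 0.7920.
C_N = 2.87×2.00/(1.38−2.87) × (0.6157−0.7920) = (-3.852)×(-0.1763) = 0.6792 mol·L⁻¹.

0.679 mol·L⁻¹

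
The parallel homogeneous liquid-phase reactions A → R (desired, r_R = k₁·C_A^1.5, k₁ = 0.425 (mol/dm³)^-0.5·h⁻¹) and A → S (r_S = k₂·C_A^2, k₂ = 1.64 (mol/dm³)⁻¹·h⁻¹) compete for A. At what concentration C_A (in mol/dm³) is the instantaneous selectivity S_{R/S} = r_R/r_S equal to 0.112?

5.35 mol/dm³

S_{R/S} = (k₁/k₂)·C_A^-0.5 ⇒ C_A = (S·k₂/k₁)^(-2).
= (0.112×1.64/0.425)^(-2) = (0.4322)^(-2) = 5.35 mol/dm³.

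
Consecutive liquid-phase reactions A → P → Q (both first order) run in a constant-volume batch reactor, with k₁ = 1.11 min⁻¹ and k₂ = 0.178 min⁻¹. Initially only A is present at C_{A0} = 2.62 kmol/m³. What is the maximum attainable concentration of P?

1.85 kmol/m³

For a first-order series the maximum intermediate yield is C_{P,max}/C_{A0} = (k₁/k₂)^[k₂/(k₂−k₁)].
= (1.11/0.178)^(0.178/(0.178−1.11)) = (6.236)^(-0.1910) = 0.7050.
C_{P,max} = 0.7050×2.62 = 1.85 kmol/m³.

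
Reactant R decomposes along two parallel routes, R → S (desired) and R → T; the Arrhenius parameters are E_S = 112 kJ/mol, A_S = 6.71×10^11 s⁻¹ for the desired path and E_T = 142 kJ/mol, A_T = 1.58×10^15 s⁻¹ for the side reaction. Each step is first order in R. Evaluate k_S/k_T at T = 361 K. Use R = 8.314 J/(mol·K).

9.31

Since both paths have the same order in R, the concentration cancels and S_{S/T} = k_S/k_T = (A_S/A_T)·exp[(E_T−E_S)/(RT)].
(E_T−E_S)/(RT) = (142−112)×10³/(8.314×361) = 30000/3001 = 9.995.
k_S/k_T = (6.71×10^11/1.58×10^15)·exp(9.995) = 4.247×10^-4 × 21927 = 9.31.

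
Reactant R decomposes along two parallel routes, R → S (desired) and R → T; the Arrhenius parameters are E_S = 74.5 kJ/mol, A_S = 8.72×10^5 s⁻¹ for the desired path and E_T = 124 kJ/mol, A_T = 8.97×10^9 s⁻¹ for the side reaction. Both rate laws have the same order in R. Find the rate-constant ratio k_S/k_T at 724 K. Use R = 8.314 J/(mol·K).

0.362

k_S/k_T = (A_S/A_T)·exp[−(E_S−E_T)/(RT)] = (A_S/A_T)·exp[(E_T−E_S)/(RT)].
(E_T−E_S)/(RT) = (124−74.5)×10³/(8.314×724) = 49500/6019 = 8.223.
k_S/k_T = (8.72×10^5/8.97×10^9)·exp(8.223) = 9.721×10^-5 × 3728 = 0.362.
Since E_S < E_T, lowering the temperature improves selectivity toward S.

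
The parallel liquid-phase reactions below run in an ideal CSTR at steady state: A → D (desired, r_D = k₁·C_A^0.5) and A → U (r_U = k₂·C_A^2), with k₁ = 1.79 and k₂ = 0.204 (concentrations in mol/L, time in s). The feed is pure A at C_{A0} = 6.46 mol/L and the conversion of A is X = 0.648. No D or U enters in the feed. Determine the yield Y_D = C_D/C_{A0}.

Exit C_A = C_{A0}(1−X) = 6.46×0.352 = 2.274 mol/L.
A CSTR operates uniformly at the exit composition, giving r_D = 2.699 and r_U = 1.055 (each k·C_A^n at C_A = 2.274).
Fraction of consumed A going to D: r_D/(r_D+r_U) = 0.7190.
C_D = 0.7190·C_{A0}·X = 0.7190×6.46×0.648 = 3.01 mol/L; Y_D = C_D/C_{A0} = 0.466.

0.466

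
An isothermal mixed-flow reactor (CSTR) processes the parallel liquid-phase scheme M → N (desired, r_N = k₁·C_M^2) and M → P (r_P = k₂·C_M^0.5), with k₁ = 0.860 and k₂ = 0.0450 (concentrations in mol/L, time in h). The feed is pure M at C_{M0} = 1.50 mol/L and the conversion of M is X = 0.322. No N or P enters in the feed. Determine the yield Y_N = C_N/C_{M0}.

Exit C_M = C_{M0}(1−X) = 1.50×0.678 = 1.017 mol/L.
Rates in a CSTR are evaluated at the outlet concentration: r_N = 0.860×1.017^2 = 0.8895, r_P = 0.0450×1.017^0.5 = 0.04538.
Fraction of consumed M going to N: r_N/(r_N+r_P) = 0.9515.
C_N = 0.9515·C_{M0}·X = 0.9515×1.50×0.322 = 0.460 mol/L; Y_N = C_N/C_{M0} = 0.306.

0.306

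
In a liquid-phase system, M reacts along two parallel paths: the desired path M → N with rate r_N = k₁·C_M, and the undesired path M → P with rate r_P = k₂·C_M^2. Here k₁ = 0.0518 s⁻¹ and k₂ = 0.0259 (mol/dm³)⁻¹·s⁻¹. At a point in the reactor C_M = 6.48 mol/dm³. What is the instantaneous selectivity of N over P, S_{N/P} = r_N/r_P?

0.309

S_{N/P} = r_N/r_P = (k₁·C_M)/(k₂·C_M^2) = (k₁/k₂)·C_M⁻¹.
= (0.0518×6.480) / (0.0259×6.480^2) = 0.3357/1.088 = 0.309.
The undesired path is higher order in M, so low C_M (CSTR or dilute feed) favours N.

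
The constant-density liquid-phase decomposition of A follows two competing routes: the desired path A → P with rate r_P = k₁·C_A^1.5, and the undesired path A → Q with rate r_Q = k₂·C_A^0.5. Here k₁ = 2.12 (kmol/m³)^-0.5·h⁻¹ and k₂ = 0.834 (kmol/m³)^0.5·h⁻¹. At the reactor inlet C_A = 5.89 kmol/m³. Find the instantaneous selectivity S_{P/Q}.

15.0

S_{P/Q} = r_P/r_Q = (k₁·C_A^1.5)/(k₂·C_A^0.5) = (k₁/k₂)·C_A.
= (2.12×5.890^1.5) / (0.834×5.890^0.5) = 30.30/2.024 = 15.0.
Since the desired path is higher order in A, keeping C_A high (PFR or concentrated feed) favours P.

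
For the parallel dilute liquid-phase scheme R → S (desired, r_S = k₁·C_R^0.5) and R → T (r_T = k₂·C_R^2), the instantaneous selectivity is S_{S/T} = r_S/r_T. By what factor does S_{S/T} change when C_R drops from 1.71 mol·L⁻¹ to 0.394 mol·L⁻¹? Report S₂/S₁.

S_{S/T} = (k₁/k₂)·C_R^-1.5, so S₂/S₁ = (C_{R,2}/C_{R,1})^-1.5.
= (0.394/1.71)^(-1.5) = (0.2304)^(-1.5) = 9.04.

9.04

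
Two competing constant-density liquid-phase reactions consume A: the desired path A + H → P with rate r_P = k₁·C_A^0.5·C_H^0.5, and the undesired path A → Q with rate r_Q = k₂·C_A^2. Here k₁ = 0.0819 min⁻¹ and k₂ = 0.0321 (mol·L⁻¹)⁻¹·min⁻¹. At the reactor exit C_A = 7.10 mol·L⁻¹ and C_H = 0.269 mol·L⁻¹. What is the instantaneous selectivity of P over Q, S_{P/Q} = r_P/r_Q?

0.0699

S_{P/Q} = r_P/r_Q = (k₁·C_A^0.5·C_H^0.5)/(k₂·C_A^2) = (k₁/k₂)·C_A^-1.5·C_H^0.5.
= (0.0819×7.100^0.5×0.2690^0.5) / (0.0321×7.100^2) = 0.1132/1.618 = 0.0699.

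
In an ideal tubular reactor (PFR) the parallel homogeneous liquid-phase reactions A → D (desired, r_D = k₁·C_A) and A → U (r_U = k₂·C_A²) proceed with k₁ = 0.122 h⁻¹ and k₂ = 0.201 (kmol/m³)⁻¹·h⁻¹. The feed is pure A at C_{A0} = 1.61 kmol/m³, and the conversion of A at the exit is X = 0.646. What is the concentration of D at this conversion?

0.384 kmol/m³

C_A = C_{A0}(1−X) = 0.5699 kmol/m³.
Along a PFR/batch, dC_D/dC_A = −r_D/(r_D+r_U) = −k₁/(k₁+k₂·C_A).
Integrating from C_{A0} to C_A: C_D = (0.122/0.201)·ln[(0.122+0.201·1.61)/(0.122+0.201·0.570)] = 0.6070·ln(0.4456/0.2366) = 0.3844 kmol/m³.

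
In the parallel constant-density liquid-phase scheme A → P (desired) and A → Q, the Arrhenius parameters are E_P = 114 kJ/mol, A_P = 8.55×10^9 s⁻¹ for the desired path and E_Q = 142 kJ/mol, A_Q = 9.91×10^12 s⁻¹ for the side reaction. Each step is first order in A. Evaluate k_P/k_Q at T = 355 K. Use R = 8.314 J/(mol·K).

11.4

With equal orders, S_{P/Q} = k_P/k_Q = (A_P/A_Q)·exp[(E_Q−E_P)/(RT)].
(E_Q−E_P)/(RT) = (142−114)×10³/(8.314×355) = 28000/2951 = 9.487.
k_P/k_Q = (8.55×10^9/9.91×10^12)·exp(9.487) = 8.628×10^-4 × 13185 = 11.4.
Since E_P < E_Q, lowering the temperature improves selectivity toward P.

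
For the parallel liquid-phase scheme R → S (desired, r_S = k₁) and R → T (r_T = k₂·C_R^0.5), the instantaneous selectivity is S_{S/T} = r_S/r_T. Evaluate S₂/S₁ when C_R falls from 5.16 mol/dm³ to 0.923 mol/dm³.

S_{S/T} = (k₁/k₂)·C_R^-0.5, so S₂/S₁ = (C_{R,2}/C_{R,1})^-0.5.
= (0.923/5.16)^(-0.5) = (0.1789)^(-0.5) = 2.36.

2.36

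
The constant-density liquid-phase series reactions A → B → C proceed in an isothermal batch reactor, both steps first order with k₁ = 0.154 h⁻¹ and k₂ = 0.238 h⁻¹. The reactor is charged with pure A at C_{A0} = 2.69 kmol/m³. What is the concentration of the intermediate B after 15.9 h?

The intermediate concentration in a first-order A→B→C sequence is C_B = k₁C_{A0}(e^(−k₁t) − e^(−k₂t))/(k₂−k₁).
e^(−k₁t) = e^(−0.154×15.9) = e^(−2.449) = 0.08641; e^(−k₂t) = e^(−3.784) = 0.02273.
C_B = 0.154×2.69/(0.238−0.154) × (0.08641−0.02273) = 4.932×0.06369 = 0.3141 kmol/m³.

0.314 kmol/m³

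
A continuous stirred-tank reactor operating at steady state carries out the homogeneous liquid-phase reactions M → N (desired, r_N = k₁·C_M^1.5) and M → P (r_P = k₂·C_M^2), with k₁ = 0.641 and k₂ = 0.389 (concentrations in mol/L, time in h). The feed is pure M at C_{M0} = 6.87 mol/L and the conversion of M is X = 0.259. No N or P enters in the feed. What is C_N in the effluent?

0.751 mol/L

Exit C_M = C_{M0}(1−X) = 6.87×0.741 = 5.091 mol/L.
In a CSTR the entire volume is at exit conditions, so r_N = 0.641×5.091^1.5 = 7.362 and r_P = 0.389×5.091^2 = 10.08.
Fraction of consumed M going to N: r_N/(r_N+r_P) = 0.4221.
C_N = 0.4221·C_{M0}·X = 0.4221×6.87×0.259 = 0.751 mol/L.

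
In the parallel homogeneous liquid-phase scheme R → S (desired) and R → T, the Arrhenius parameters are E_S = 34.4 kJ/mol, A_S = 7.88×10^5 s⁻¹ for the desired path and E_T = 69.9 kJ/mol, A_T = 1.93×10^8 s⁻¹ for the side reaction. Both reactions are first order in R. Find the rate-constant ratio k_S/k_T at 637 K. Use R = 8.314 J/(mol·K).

Since both paths have the same order in R, the concentration cancels and S_{S/T} = k_S/k_T = (A_S/A_T)·exp[(E_T−E_S)/(RT)].
(E_T−E_S)/(RT) = (69.9−34.4)×10³/(8.314×637) = 35500/5296 = 6.703.
k_S/k_T = (7.88×10^5/1.93×10^8)·exp(6.703) = 0.004083 × 815.0 = 3.33.

3.33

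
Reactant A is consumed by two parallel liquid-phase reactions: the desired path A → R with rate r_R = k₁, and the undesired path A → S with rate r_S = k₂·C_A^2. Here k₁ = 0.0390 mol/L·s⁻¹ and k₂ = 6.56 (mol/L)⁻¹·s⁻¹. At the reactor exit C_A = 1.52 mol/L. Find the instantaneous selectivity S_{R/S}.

0.00257

S_{R/S} = r_R/r_S = (k₁)/(k₂·C_A^2) = (k₁/k₂)·C_A^-2.
= (0.0390) / (6.56×1.520^2) = 0.03900/15.16 = 0.00257.
The undesired path is higher order in A, so low C_A (CSTR or dilute feed) favours R.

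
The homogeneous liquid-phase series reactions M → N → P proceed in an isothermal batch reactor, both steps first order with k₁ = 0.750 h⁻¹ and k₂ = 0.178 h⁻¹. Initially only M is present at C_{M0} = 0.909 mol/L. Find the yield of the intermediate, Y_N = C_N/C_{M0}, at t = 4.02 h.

0.577

The intermediate concentration in a first-order A→B→C sequence is C_N = k₁C_{M0}(e^(−k₁t) − e^(−k₂t))/(k₂−k₁).
e^(−k₁t) = e^(−0.750×4.02) = e^(−3.015) = 0.04905; e^(−k₂t) = e^(−0.7156) = 0.4889.
C_N = 0.750×0.909/(0.178−0.750) × (0.04905−0.4889) = (-1.192)×(-0.4399) = 0.5243 mol/L.
Y_N = C_N/C_{M0} = 0.5243/0.909 = 0.577.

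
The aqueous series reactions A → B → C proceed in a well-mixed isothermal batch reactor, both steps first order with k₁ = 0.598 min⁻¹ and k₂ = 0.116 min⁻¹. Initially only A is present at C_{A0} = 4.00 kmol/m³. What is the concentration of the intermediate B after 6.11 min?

The intermediate concentration in a first-order A→B→C sequence is C_B = k₁C_{A0}(e^(−k₁t) − e^(−k₂t))/(k₂−k₁).
e^(−k₁t) = e^(−0.598×6.11) = e^(−3.654) = 0.02589; e^(−k₂t) = e^(−0.7088) = 0.4923.
C_B = 0.598×4.00/(0.116−0.598) × (0.02589−0.4923) = (-4.963)×(-0.4664) = 2.314 kmol/m³.

2.31 kmol/m³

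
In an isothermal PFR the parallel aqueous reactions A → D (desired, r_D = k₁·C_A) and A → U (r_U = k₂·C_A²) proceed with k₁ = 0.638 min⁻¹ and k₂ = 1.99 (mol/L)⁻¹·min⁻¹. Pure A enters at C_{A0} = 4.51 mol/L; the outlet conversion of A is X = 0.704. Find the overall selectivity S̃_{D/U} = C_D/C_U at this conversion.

0.121

C_A = C_{A0}(1−X) = 1.335 mol/L.
Along a PFR/batch, dC_D/dC_A = −r_D/(r_D+r_U) = −k₁/(k₁+k₂·C_A).
Integrating from C_{A0} to C_A: C_D = (0.638/1.99)·ln[(0.638+1.99·4.51)/(0.638+1.99·1.33)] = 0.3206·ln(9.613/3.295) = 0.3433 mol/L.
C_U = (C_{A0}−C_A)−C_D = 2.832 mol/L; S̃_{D/U} = 0.3433/2.832 = 0.121.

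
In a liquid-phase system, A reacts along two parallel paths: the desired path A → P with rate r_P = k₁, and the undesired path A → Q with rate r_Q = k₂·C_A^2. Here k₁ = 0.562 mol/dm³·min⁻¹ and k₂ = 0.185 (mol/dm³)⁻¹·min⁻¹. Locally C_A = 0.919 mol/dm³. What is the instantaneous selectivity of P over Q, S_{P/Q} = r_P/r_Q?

S_{P/Q} = r_P/r_Q = (k₁)/(k₂·C_A^2) = (k₁/k₂)·C_A^-2.
= (0.562) / (0.185×0.9190^2) = 0.5620/0.1562 = 3.60.
The undesired path is higher order in A, so low C_A (CSTR or dilute feed) favours P.

3.60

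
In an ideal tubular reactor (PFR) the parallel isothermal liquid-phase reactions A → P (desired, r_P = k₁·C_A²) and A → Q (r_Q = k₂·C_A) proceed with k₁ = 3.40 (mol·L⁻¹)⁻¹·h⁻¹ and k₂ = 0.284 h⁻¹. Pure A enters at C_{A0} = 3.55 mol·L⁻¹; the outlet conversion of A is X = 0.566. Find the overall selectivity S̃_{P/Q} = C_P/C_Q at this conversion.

C_A = C_{A0}(1−X) = 1.541 mol·L⁻¹.
Along a PFR/batch, dC_Q/dC_A = −r_Q/(r_P+r_Q) = −k₂/(k₂+k₁·C_A).
Integrating from C_{A0} to C_A: C_Q = (0.284/3.40)·ln[(0.284+3.40·3.55)/(0.284+3.40·1.54)] = 0.08353·ln(12.35/5.522) = 0.06726 mol·L⁻¹.
Then C_P = (C_{A0}−C_A) − C_Q = 2.009 − 0.06726 = 1.942 mol·L⁻¹.
S̃_{P/Q} = C_P/C_Q = 1.942/0.06726 = 28.9.

28.9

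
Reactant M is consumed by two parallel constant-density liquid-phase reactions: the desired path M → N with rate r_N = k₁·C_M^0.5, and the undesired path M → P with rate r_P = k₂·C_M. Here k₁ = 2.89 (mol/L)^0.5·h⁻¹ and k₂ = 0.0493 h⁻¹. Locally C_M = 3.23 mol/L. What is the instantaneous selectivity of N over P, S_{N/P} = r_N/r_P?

32.6

S_{N/P} = r_N/r_P = (k₁·C_M^0.5)/(k₂·C_M) = (k₁/k₂)·C_M^-0.5.
= (2.89×3.230^0.5) / (0.0493×3.230) = 5.194/0.1592 = 32.6.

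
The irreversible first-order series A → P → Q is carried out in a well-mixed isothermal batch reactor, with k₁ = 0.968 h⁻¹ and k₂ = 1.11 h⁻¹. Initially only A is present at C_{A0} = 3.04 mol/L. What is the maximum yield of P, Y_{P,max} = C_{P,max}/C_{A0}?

At the optimum, C_{P,max}/C_{A0} = (k₁/k₂)^[k₂/(k₂−k₁)].
= (0.968/1.11)^(1.11/(1.11−0.968)) = (0.8721)^(7.817) = 0.3430.

0.343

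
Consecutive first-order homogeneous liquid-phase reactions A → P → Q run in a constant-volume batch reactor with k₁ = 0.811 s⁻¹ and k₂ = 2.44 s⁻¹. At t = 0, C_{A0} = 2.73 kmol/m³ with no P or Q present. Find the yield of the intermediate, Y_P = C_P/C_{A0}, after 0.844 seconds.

0.188

The intermediate concentration in a first-order A→B→C sequence is C_P = k₁C_{A0}(e^(−k₁t) − e^(−k₂t))/(k₂−k₁).
e^(−k₁t) = e^(−0.811×0.844) = e^(−0.6845) = 0.5044; e^(−k₂t) = e^(−2.059) = 0.1275.
C_P = 0.811×2.73/(2.44−0.811) × (0.5044−0.1275) = 1.359×0.3768 = 0.5121 kmol/m³.
Y_P = C_P/C_{A0} = 0.5121/2.73 = 0.188.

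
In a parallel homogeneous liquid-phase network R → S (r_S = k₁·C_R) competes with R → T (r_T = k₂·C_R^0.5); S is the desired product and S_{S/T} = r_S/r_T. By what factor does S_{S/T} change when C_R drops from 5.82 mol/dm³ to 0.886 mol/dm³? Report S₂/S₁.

S_{S/T} = (k₁/k₂)·C_R^0.5, so S₂/S₁ = (C_{R,2}/C_{R,1})^0.5.
= (0.886/5.82)^0.5 = (0.1522)^0.5 = 0.390.
Selectivity toward S falls as C_R falls — high-concentration operation is favoured.

0.390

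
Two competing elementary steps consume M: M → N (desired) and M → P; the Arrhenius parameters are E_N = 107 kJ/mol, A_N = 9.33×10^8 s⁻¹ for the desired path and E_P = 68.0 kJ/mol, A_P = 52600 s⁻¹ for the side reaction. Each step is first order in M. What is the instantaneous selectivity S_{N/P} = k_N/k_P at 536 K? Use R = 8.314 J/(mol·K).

2.81

With equal orders, S_{N/P} = k_N/k_P = (A_N/A_P)·exp[(E_P−E_N)/(RT)].
(E_P−E_N)/(RT) = (68.0−107)×10³/(8.314×536) = -39000/4456 = -8.752.
k_N/k_P = (9.33×10^8/52600)·exp(-8.752) = 17738 × 1.582×10^-4 = 2.81.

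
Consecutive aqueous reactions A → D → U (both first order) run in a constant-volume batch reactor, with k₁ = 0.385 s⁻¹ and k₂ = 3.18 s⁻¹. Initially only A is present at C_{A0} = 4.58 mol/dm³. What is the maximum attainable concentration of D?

For a first-order series the maximum intermediate yield is C_{D,max}/C_{A0} = (k₁/k₂)^[k₂/(k₂−k₁)].
= (0.385/3.18)^(3.18/(3.18−0.385)) = (0.1211)^(1.138) = 0.09052.
C_{D,max} = 0.09052×4.58 = 0.415 mol/dm³.

0.415 mol/dm³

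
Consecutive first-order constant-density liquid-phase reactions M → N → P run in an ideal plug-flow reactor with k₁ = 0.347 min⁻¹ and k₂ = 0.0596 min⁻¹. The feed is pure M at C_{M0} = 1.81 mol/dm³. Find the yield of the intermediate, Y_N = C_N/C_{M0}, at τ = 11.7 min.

The intermediate concentration in a first-order A→B→C sequence is C_N = k₁C_{M0}(e^(−k₁τ) − e^(−k₂τ))/(k₂−k₁).
e^(−k₁τ) = e^(−0.347×11.7) = e^(−4.060) = 0.01725; e^(−k₂τ) = e^(−0.6973) = 0.4979.
C_N = 0.347×1.81/(0.0596−0.347) × (0.01725−0.4979) = (-2.185)×(-0.4807) = 1.050 mol/dm³.
Y_N = C_N/C_{M0} = 1.050/1.81 = 0.580.

0.580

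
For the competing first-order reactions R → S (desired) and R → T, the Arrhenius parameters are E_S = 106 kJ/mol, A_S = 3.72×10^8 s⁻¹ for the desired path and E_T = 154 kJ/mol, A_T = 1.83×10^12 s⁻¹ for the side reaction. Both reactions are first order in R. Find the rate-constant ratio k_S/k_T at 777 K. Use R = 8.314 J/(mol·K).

0.343

k_S/k_T = (A_S/A_T)·exp[−(E_S−E_T)/(RT)] = (A_S/A_T)·exp[(E_T−E_S)/(RT)].
(E_T−E_S)/(RT) = (154−106)×10³/(8.314×777) = 48000/6460 = 7.430.
k_S/k_T = (3.72×10^8/1.83×10^12)·exp(7.430) = 2.033×10^-4 × 1686 = 0.343.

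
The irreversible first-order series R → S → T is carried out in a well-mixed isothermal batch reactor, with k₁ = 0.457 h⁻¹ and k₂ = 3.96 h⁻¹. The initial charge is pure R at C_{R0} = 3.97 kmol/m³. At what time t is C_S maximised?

0.616 h

Setting dC_S/dt = 0 gives t_opt = ln(k₂/k₁)/(k₂−k₁).
= ln(3.96/0.457)/(3.96−0.457) = ln(8.665)/3.503 = 2.159/3.503 = 0.616 h.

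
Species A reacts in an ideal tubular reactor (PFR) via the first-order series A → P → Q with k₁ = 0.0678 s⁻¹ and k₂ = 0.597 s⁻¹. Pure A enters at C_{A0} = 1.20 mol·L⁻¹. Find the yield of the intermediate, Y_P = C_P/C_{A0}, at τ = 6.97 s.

0.0779

Solving the coupled first-order balances gives C_P(τ) = [k₁/(k₂−k₁)]·C_{A0}·(e^(−k₁τ) − e^(−k₂τ)).
e^(−k₁τ) = e^(−0.0678×6.97) = e^(−0.4726) = 0.6234; e^(−k₂τ) = e^(−4.161) = 0.01559.
C_P = 0.0678×1.20/(0.597−0.0678) × (0.6234−0.01559) = 0.1537×0.6078 = 0.09345 mol·L⁻¹.
Y_P = C_P/C_{A0} = 0.09345/1.20 = 0.0779.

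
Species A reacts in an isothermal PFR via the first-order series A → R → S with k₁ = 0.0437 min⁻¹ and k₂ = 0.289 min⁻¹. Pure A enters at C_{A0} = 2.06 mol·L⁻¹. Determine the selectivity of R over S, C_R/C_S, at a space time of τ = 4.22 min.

1.31

For first-order series with pure A initially, C_R(τ) = k₁C_{A0}/(k₂−k₁)·(e^(−k₁τ) − e^(−k₂τ)).
e^(−k₁τ) = e^(−0.0437×4.22) = e^(−0.1844) = 0.8316; e^(−k₂τ) = e^(−1.220) = 0.2954.
C_R = 0.0437×2.06/(0.289−0.0437) × (0.8316−0.2954) = 0.3670×0.5362 = 0.1968 mol·L⁻¹.
C_A = C_{A0}e^(−k₁τ) = 1.713 mol·L⁻¹, so C_S = C_{A0}−C_A−C_R = 0.1501 mol·L⁻¹; C_R/C_S = 1.31.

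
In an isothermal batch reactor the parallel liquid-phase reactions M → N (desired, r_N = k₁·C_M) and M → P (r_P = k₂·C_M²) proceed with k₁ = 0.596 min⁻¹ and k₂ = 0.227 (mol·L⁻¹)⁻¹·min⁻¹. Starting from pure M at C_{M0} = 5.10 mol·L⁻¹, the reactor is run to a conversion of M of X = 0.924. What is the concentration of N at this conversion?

C_M = C_{M0}(1−X) = 0.3876 mol·L⁻¹.
Along a PFR/batch, dC_N/dC_M = −r_N/(r_N+r_P) = −k₁/(k₁+k₂·C_M).
Integrating from C_{M0} to C_M: C_N = (0.596/0.227)·ln[(0.596+0.227·5.10)/(0.596+0.227·0.388)] = 2.626·ln(1.754/0.6840) = 2.472 mol·L⁻¹.

2.47 mol·L⁻¹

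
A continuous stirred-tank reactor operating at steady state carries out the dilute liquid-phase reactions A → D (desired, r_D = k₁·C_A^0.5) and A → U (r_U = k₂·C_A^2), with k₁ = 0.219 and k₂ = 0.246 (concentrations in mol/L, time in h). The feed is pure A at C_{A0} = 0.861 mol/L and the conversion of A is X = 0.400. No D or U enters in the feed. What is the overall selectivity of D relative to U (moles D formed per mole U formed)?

2.40

Exit C_A = C_{A0}(1−X) = 0.861×0.600 = 0.5166 mol/L.
In a CSTR the entire volume is at exit conditions, so r_D = 0.219×0.5166^0.5 = 0.1574 and r_U = 0.246×0.5166^2 = 0.06565.
Overall selectivity = C_D/C_U = r_Dτ/(r_Uτ) = r_D/r_U = 2.40.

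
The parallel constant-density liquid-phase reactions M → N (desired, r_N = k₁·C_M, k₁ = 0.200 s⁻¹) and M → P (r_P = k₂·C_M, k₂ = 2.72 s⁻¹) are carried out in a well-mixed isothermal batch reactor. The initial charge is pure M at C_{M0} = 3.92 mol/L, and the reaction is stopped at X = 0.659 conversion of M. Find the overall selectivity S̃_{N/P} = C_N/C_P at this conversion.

C_M = C_{M0}(1−X) = 1.337 mol/L.
Both paths are first order in M, so the instantaneous fraction to N is constant: dC_N/d(−C_M) = k₁/(k₁+k₂) = 0.06849.
C_N = 0.06849·(C_{M0}−C_M) = 0.06849×2.583 = 0.177 mol/L.
C_P = (C_{M0}−C_M)−C_N = 2.406 mol/L; S̃_{N/P} = 0.1769/2.406 = 0.0735.

0.0735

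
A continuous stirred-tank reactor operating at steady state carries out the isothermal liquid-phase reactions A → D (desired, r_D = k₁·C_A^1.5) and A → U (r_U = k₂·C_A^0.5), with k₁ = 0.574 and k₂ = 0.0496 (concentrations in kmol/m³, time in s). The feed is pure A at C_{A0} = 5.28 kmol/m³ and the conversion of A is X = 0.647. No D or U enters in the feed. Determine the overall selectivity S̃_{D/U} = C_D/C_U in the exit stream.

21.6

Exit C_A = C_{A0}(1−X) = 5.28×0.353 = 1.864 kmol/m³.
Rates in a CSTR are evaluated at the outlet concentration: r_D = 0.574×1.864^1.5 = 1.461, r_U = 0.0496×1.864^0.5 = 0.06772.
Overall selectivity = C_D/C_U = r_Dτ/(r_Uτ) = r_D/r_U = 21.6.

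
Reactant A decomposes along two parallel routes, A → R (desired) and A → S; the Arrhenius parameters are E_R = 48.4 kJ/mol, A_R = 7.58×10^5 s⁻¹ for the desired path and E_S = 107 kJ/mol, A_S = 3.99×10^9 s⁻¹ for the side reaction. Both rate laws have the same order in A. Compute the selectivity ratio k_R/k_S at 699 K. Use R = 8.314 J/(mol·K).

4.55

Since both paths have the same order in A, the concentration cancels and S_{R/S} = k_R/k_S = (A_R/A_S)·exp[(E_S−E_R)/(RT)].
(E_S−E_R)/(RT) = (107−48.4)×10³/(8.314×699) = 58600/5811 = 10.08.
k_R/k_S = (7.58×10^5/3.99×10^9)·exp(10.08) = 1.900×10^-4 × 23944 = 4.55.
Since E_R < E_S, lowering the temperature improves selectivity toward R.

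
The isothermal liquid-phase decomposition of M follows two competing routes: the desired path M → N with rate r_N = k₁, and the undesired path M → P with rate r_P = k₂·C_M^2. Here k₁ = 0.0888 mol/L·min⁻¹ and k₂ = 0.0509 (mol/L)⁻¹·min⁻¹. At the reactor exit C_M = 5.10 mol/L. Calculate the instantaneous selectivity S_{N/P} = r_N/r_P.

S_{N/P} = r_N/r_P = (k₁)/(k₂·C_M^2) = (k₁/k₂)·C_M^-2.
= (0.0888) / (0.0509×5.100^2) = 0.08880/1.324 = 0.0671.
The undesired path is higher order in M, so low C_M (CSTR or dilute feed) favours N.

0.0671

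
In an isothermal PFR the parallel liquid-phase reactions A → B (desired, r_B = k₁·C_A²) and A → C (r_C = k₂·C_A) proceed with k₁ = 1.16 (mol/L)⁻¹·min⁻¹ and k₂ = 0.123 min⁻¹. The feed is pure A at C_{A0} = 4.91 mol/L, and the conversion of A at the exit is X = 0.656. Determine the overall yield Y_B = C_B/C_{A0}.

0.634

C_A = C_{A0}(1−X) = 1.689 mol/L.
Along a PFR/batch, dC_C/dC_A = −r_C/(r_B+r_C) = −k₂/(k₂+k₁·C_A).
Integrating from C_{A0} to C_A: C_C = (0.123/1.16)·ln[(0.123+1.16·4.91)/(0.123+1.16·1.69)] = 0.1060·ln(5.819/2.082) = 0.1090 mol/L.
Then C_B = (C_{A0}−C_A) − C_C = 3.221 − 0.1090 = 3.112 mol/L.
Y_B = C_B/C_{A0} = 3.112/4.91 = 0.634.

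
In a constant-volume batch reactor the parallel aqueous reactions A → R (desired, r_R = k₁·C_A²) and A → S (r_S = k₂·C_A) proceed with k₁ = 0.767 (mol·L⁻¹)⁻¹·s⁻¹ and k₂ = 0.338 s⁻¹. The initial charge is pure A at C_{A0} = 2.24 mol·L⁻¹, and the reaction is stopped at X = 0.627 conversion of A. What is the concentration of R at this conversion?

C_A = C_{A0}(1−X) = 0.8355 mol·L⁻¹.
Along a PFR/batch, dC_S/dC_A = −r_S/(r_R+r_S) = −k₂/(k₂+k₁·C_A).
Integrating from C_{A0} to C_A: C_S = (0.338/0.767)·ln[(0.338+0.767·2.24)/(0.338+0.767·0.836)] = 0.4407·ln(2.056/0.9788) = 0.3271 mol·L⁻¹.
Then C_R = (C_{A0}−C_A) − C_S = 1.404 − 0.3271 = 1.077 mol·L⁻¹.

1.08 mol·L⁻¹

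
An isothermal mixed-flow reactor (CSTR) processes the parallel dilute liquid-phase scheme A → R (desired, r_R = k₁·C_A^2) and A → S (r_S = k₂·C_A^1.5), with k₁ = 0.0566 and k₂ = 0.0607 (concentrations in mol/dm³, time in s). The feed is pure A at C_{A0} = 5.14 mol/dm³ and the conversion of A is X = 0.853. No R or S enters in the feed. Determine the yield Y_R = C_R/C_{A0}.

Exit C_A = C_{A0}(1−X) = 5.14×0.147 = 0.7556 mol/dm³.
A CSTR operates uniformly at the exit composition, giving r_R = 0.03231 and r_S = 0.03987 (each k·C_A^n at C_A = 0.7556).
Fraction of consumed A going to R: r_R/(r_R+r_S) = 0.4477.
C_R = 0.4477·C_{A0}·X = 0.4477×5.14×0.853 = 1.96 mol/dm³; Y_R = C_R/C_{A0} = 0.382.

0.382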